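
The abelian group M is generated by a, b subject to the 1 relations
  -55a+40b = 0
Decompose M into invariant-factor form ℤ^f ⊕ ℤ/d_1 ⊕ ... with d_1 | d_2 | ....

Answer: M ≅ ℤ^1 ⊕ ℤ/5

Derivation:
rank_ℚ(R)=1; free=2−1=1
SNF(R) diag = [5] → torsion [5]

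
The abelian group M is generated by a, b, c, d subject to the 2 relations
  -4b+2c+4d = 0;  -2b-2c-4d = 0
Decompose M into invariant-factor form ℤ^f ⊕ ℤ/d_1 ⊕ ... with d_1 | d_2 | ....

rank_ℚ(R)=2; free=4−2=2
SNF(R) diag = [2, 6] → torsion [2, 6]

Answer: M ≅ ℤ^2 ⊕ ℤ/2 ⊕ ℤ/6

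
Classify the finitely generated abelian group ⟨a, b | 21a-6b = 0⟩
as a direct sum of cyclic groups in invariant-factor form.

Answer: M ≅ ℤ^1 ⊕ ℤ/3

Derivation:
rank_ℚ(R)=1; free=2−1=1
SNF(R) diag = [3] → torsion [3]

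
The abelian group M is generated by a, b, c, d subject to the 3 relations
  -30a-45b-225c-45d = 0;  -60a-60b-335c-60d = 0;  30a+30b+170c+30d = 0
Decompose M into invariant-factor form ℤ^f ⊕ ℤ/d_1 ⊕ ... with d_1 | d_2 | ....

rank_ℚ(R)=3; free=4−3=1
SNF(R) diag = [5, 15, 30] → torsion [5, 15, 30]

Answer: M ≅ ℤ^1 ⊕ ℤ/5 ⊕ ℤ/15 ⊕ ℤ/30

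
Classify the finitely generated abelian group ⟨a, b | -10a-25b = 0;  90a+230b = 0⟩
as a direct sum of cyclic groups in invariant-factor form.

rank_ℚ(R)=2; free=2−2=0
SNF(R) diag = [5, 10] → torsion [5, 10]

Answer: M ≅ ℤ/5 ⊕ ℤ/10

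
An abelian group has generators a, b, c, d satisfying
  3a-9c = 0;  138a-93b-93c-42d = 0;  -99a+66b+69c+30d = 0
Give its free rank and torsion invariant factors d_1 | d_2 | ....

rank_ℚ(R)=3; free=4−3=1
SNF(R) diag = [3, 3, 6] → torsion [3, 3, 6]

Answer: M ≅ ℤ^1 ⊕ ℤ/3 ⊕ ℤ/3 ⊕ ℤ/6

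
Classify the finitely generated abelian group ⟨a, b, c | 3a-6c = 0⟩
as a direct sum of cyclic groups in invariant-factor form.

Answer: M ≅ ℤ^2 ⊕ ℤ/3

Derivation:
rank_ℚ(R)=1; free=3−1=2
SNF(R) diag = [3] → torsion [3]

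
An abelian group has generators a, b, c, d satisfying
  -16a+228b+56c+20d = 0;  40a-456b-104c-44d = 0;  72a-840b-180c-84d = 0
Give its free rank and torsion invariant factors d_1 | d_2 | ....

Answer: M ≅ ℤ^1 ⊕ ℤ/4 ⊕ ℤ/12 ⊕ ℤ/36

Derivation:
rank_ℚ(R)=3; free=4−3=1
SNF(R) diag = [4, 12, 36] → torsion [4, 12, 36]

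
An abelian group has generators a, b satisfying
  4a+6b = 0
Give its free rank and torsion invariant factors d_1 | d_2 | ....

Answer: M ≅ ℤ^1 ⊕ ℤ/2

Derivation:
rank_ℚ(R)=1; free=2−1=1
SNF(R) diag = [2] → torsion [2]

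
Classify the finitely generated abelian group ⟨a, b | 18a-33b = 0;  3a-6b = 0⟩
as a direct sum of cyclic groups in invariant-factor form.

Answer: M ≅ ℤ/3 ⊕ ℤ/3

Derivation:
rank_ℚ(R)=2; free=2−2=0
SNF(R) diag = [3, 3] → torsion [3, 3]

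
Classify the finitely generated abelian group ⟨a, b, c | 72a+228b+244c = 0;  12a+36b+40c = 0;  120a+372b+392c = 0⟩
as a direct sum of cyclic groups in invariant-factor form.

rank_ℚ(R)=3; free=3−3=0
SNF(R) diag = [4, 12, 36] → torsion [4, 12, 36]

Answer: M ≅ ℤ/4 ⊕ ℤ/12 ⊕ ℤ/36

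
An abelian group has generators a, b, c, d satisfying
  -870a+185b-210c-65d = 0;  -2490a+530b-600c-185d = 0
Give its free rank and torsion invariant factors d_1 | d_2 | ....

rank_ℚ(R)=2; free=4−2=2
SNF(R) diag = [5, 15] → torsion [5, 15]

Answer: M ≅ ℤ^2 ⊕ ℤ/5 ⊕ ℤ/15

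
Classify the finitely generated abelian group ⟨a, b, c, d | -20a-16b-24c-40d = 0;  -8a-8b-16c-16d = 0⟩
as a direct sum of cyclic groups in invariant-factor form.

Answer: M ≅ ℤ^2 ⊕ ℤ/4 ⊕ ℤ/8

Derivation:
rank_ℚ(R)=2; free=4−2=2
SNF(R) diag = [4, 8] → torsion [4, 8]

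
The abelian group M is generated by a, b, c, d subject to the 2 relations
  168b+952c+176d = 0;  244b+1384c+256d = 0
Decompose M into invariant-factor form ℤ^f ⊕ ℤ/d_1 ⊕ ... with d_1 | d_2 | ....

Answer: M ≅ ℤ^2 ⊕ ℤ/4 ⊕ ℤ/8

Derivation:
rank_ℚ(R)=2; free=4−2=2
SNF(R) diag = [4, 8] → torsion [4, 8]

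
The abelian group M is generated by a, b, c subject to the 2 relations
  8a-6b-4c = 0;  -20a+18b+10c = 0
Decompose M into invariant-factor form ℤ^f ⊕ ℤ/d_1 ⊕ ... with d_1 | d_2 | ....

rank_ℚ(R)=2; free=3−2=1
SNF(R) diag = [2, 6] → torsion [2, 6]

Answer: M ≅ ℤ^1 ⊕ ℤ/2 ⊕ ℤ/6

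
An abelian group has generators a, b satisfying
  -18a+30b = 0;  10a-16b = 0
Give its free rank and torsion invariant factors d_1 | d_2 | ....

rank_ℚ(R)=2; free=2−2=0
SNF(R) diag = [2, 6] → torsion [2, 6]

Answer: M ≅ ℤ/2 ⊕ ℤ/6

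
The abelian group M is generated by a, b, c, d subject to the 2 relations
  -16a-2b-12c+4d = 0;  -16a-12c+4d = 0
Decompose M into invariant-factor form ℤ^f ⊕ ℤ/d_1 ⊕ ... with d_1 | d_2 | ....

Answer: M ≅ ℤ^2 ⊕ ℤ/2 ⊕ ℤ/4

Derivation:
rank_ℚ(R)=2; free=4−2=2
SNF(R) diag = [2, 4] → torsion [2, 4]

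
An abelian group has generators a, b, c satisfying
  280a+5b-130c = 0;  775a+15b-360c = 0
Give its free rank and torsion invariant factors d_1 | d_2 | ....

Answer: M ≅ ℤ^1 ⊕ ℤ/5 ⊕ ℤ/5

Derivation:
rank_ℚ(R)=2; free=3−2=1
SNF(R) diag = [5, 5] → torsion [5, 5]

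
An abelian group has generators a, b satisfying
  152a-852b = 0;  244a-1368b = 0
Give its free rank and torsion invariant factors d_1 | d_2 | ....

Answer: M ≅ ℤ/4 ⊕ ℤ/12

Derivation:
rank_ℚ(R)=2; free=2−2=0
SNF(R) diag = [4, 12] → torsion [4, 12]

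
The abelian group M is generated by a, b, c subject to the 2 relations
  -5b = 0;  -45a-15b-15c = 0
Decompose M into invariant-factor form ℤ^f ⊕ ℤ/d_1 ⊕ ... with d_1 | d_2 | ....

Answer: M ≅ ℤ^1 ⊕ ℤ/5 ⊕ ℤ/15

Derivation:
rank_ℚ(R)=2; free=3−2=1
SNF(R) diag = [5, 15] → torsion [5, 15]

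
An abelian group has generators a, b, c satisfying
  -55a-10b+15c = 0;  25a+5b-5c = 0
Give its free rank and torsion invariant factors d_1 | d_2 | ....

rank_ℚ(R)=2; free=3−2=1
SNF(R) diag = [5, 5] → torsion [5, 5]

Answer: M ≅ ℤ^1 ⊕ ℤ/5 ⊕ ℤ/5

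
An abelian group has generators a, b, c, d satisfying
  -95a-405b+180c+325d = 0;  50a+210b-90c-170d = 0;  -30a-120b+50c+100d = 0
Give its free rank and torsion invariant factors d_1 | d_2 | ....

Answer: M ≅ ℤ^1 ⊕ ℤ/5 ⊕ ℤ/10 ⊕ ℤ/10

Derivation:
rank_ℚ(R)=3; free=4−3=1
SNF(R) diag = [5, 10, 10] → torsion [5, 10, 10]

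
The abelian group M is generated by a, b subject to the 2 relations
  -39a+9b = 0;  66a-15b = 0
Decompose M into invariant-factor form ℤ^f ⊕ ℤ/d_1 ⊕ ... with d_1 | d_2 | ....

rank_ℚ(R)=2; free=2−2=0
SNF(R) diag = [3, 3] → torsion [3, 3]

Answer: M ≅ ℤ/3 ⊕ ℤ/3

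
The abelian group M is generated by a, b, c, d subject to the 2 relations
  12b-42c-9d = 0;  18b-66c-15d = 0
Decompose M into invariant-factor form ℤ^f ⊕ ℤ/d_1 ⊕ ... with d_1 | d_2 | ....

Answer: M ≅ ℤ^2 ⊕ ℤ/3 ⊕ ℤ/6

Derivation:
rank_ℚ(R)=2; free=4−2=2
SNF(R) diag = [3, 6] → torsion [3, 6]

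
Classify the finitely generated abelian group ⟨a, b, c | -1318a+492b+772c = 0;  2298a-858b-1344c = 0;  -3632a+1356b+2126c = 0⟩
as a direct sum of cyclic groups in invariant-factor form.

Answer: M ≅ ℤ/2 ⊕ ℤ/6 ⊕ ℤ/18

Derivation:
rank_ℚ(R)=3; free=3−3=0
SNF(R) diag = [2, 6, 18] → torsion [2, 6, 18]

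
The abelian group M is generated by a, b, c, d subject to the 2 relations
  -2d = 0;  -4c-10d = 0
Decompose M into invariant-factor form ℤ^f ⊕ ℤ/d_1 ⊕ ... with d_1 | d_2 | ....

rank_ℚ(R)=2; free=4−2=2
SNF(R) diag = [2, 4] → torsion [2, 4]

Answer: M ≅ ℤ^2 ⊕ ℤ/2 ⊕ ℤ/4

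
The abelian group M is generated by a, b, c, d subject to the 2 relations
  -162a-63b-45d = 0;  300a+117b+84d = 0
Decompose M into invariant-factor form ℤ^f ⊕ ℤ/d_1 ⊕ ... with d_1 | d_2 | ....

rank_ℚ(R)=2; free=4−2=2
SNF(R) diag = [3, 9] → torsion [3, 9]

Answer: M ≅ ℤ^2 ⊕ ℤ/3 ⊕ ℤ/9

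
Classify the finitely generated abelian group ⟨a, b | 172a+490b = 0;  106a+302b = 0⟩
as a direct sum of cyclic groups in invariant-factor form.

rank_ℚ(R)=2; free=2−2=0
SNF(R) diag = [2, 2] → torsion [2, 2]

Answer: M ≅ ℤ/2 ⊕ ℤ/2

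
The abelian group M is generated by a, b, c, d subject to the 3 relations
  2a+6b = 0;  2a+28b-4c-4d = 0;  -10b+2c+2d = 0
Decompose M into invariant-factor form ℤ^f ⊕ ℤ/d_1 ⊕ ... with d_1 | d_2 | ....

rank_ℚ(R)=3; free=4−3=1
SNF(R) diag = [2, 2, 2] → torsion [2, 2, 2]

Answer: M ≅ ℤ^1 ⊕ ℤ/2 ⊕ ℤ/2 ⊕ ℤ/2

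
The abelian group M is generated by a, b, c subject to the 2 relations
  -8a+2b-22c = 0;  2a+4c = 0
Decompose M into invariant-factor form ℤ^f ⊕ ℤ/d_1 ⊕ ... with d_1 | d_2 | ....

rank_ℚ(R)=2; free=3−2=1
SNF(R) diag = [2, 2] → torsion [2, 2]

Answer: M ≅ ℤ^1 ⊕ ℤ/2 ⊕ ℤ/2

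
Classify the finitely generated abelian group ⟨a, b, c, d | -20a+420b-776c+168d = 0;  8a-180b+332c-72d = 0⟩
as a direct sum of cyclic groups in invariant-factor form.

rank_ℚ(R)=2; free=4−2=2
SNF(R) diag = [4, 12] → torsion [4, 12]

Answer: M ≅ ℤ^2 ⊕ ℤ/4 ⊕ ℤ/12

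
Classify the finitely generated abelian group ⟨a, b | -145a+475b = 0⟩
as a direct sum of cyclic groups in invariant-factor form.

rank_ℚ(R)=1; free=2−1=1
SNF(R) diag = [5] → torsion [5]

Answer: M ≅ ℤ^1 ⊕ ℤ/5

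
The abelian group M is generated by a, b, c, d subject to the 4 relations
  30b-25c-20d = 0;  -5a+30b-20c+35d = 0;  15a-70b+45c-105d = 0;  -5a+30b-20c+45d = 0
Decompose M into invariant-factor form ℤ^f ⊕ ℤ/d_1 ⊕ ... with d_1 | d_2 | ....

rank_ℚ(R)=4; free=4−4=0
SNF(R) diag = [5, 5, 10, 10] → torsion [5, 5, 10, 10]

Answer: M ≅ ℤ/5 ⊕ ℤ/5 ⊕ ℤ/10 ⊕ ℤ/10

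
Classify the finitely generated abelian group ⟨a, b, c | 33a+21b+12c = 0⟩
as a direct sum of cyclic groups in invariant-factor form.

rank_ℚ(R)=1; free=3−1=2
SNF(R) diag = [3] → torsion [3]

Answer: M ≅ ℤ^2 ⊕ ℤ/3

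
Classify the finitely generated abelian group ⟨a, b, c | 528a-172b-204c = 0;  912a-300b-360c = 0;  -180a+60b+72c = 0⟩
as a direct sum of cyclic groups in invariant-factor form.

rank_ℚ(R)=3; free=3−3=0
SNF(R) diag = [4, 12, 36] → torsion [4, 12, 36]

Answer: M ≅ ℤ/4 ⊕ ℤ/12 ⊕ ℤ/36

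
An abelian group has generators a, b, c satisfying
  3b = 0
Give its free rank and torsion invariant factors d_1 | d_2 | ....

rank_ℚ(R)=1; free=3−1=2
SNF(R) diag = [3] → torsion [3]

Answer: M ≅ ℤ^2 ⊕ ℤ/3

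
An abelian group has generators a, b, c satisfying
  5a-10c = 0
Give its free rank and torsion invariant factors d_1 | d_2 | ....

rank_ℚ(R)=1; free=3−1=2
SNF(R) diag = [5] → torsion [5]

Answer: M ≅ ℤ^2 ⊕ ℤ/5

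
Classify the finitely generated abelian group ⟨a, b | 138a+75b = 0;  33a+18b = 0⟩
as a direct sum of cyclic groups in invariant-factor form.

Answer: M ≅ ℤ/3 ⊕ ℤ/3

Derivation:
rank_ℚ(R)=2; free=2−2=0
SNF(R) diag = [3, 3] → torsion [3, 3]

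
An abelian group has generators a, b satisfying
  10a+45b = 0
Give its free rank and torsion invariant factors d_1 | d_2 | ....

Answer: M ≅ ℤ^1 ⊕ ℤ/5

Derivation:
rank_ℚ(R)=1; free=2−1=1
SNF(R) diag = [5] → torsion [5]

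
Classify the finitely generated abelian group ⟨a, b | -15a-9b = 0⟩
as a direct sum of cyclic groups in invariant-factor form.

rank_ℚ(R)=1; free=2−1=1
SNF(R) diag = [3] → torsion [3]

Answer: M ≅ ℤ^1 ⊕ ℤ/3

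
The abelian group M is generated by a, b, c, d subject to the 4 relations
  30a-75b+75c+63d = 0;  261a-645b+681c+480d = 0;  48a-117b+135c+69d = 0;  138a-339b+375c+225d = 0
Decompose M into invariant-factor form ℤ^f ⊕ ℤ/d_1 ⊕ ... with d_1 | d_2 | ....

Answer: M ≅ ℤ/3 ⊕ ℤ/3 ⊕ ℤ/6 ⊕ ℤ/18

Derivation:
rank_ℚ(R)=4; free=4−4=0
SNF(R) diag = [3, 3, 6, 18] → torsion [3, 3, 6, 18]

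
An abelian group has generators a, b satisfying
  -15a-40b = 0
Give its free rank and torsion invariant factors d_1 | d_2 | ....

rank_ℚ(R)=1; free=2−1=1
SNF(R) diag = [5] → torsion [5]

Answer: M ≅ ℤ^1 ⊕ ℤ/5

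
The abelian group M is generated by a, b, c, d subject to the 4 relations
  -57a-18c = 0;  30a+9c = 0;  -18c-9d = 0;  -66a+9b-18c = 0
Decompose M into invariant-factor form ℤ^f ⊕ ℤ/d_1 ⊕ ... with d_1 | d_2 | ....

Answer: M ≅ ℤ/3 ⊕ ℤ/9 ⊕ ℤ/9 ⊕ ℤ/9

Derivation:
rank_ℚ(R)=4; free=4−4=0
SNF(R) diag = [3, 9, 9, 9] → torsion [3, 9, 9, 9]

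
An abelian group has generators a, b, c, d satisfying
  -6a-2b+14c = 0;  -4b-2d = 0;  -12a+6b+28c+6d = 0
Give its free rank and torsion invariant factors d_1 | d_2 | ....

rank_ℚ(R)=3; free=4−3=1
SNF(R) diag = [2, 2, 2] → torsion [2, 2, 2]

Answer: M ≅ ℤ^1 ⊕ ℤ/2 ⊕ ℤ/2 ⊕ ℤ/2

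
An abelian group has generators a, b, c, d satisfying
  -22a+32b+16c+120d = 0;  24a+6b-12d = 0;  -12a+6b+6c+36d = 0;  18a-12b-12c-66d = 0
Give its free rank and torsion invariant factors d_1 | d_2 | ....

Answer: M ≅ ℤ/2 ⊕ ℤ/6 ⊕ ℤ/6 ⊕ ℤ/6

Derivation:
rank_ℚ(R)=4; free=4−4=0
SNF(R) diag = [2, 6, 6, 6] → torsion [2, 6, 6, 6]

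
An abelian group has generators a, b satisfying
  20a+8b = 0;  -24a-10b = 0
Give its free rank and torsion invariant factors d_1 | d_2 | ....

Answer: M ≅ ℤ/2 ⊕ ℤ/4

Derivation:
rank_ℚ(R)=2; free=2−2=0
SNF(R) diag = [2, 4] → torsion [2, 4]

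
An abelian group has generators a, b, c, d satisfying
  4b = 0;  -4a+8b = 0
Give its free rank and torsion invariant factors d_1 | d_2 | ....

Answer: M ≅ ℤ^2 ⊕ ℤ/4 ⊕ ℤ/4

Derivation:
rank_ℚ(R)=2; free=4−2=2
SNF(R) diag = [4, 4] → torsion [4, 4]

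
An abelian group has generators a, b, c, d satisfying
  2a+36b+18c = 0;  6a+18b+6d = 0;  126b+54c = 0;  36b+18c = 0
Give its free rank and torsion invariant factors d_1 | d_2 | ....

rank_ℚ(R)=4; free=4−4=0
SNF(R) diag = [2, 6, 18, 18] → torsion [2, 6, 18, 18]

Answer: M ≅ ℤ/2 ⊕ ℤ/6 ⊕ ℤ/18 ⊕ ℤ/18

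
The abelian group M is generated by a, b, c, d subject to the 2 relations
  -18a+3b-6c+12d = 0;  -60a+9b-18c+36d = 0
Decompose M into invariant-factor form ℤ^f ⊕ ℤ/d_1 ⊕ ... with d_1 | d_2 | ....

Answer: M ≅ ℤ^2 ⊕ ℤ/3 ⊕ ℤ/6

Derivation:
rank_ℚ(R)=2; free=4−2=2
SNF(R) diag = [3, 6] → torsion [3, 6]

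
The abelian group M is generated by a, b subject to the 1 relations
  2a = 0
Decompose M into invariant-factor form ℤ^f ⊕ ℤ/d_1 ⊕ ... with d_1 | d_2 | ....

Answer: M ≅ ℤ^1 ⊕ ℤ/2

Derivation:
rank_ℚ(R)=1; free=2−1=1
SNF(R) diag = [2] → torsion [2]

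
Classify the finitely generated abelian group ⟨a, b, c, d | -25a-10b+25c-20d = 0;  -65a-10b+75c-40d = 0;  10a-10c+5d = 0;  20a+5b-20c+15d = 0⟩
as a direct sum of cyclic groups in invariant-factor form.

rank_ℚ(R)=4; free=4−4=0
SNF(R) diag = [5, 5, 5, 10] → torsion [5, 5, 5, 10]

Answer: M ≅ ℤ/5 ⊕ ℤ/5 ⊕ ℤ/5 ⊕ ℤ/10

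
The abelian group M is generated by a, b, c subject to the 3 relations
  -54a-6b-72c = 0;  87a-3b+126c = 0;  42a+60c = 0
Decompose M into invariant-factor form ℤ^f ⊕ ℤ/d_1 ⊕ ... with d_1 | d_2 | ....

Answer: M ≅ ℤ/3 ⊕ ℤ/6 ⊕ ℤ/12

Derivation:
rank_ℚ(R)=3; free=3−3=0
SNF(R) diag = [3, 6, 12] → torsion [3, 6, 12]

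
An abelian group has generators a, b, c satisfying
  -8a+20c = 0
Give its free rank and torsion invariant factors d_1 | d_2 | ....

rank_ℚ(R)=1; free=3−1=2
SNF(R) diag = [4] → torsion [4]

Answer: M ≅ ℤ^2 ⊕ ℤ/4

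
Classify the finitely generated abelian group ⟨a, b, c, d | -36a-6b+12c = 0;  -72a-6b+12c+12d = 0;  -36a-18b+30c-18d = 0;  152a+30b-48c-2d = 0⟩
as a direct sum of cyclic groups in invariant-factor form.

Answer: M ≅ ℤ/2 ⊕ ℤ/6 ⊕ ℤ/6 ⊕ ℤ/12

Derivation:
rank_ℚ(R)=4; free=4−4=0
SNF(R) diag = [2, 6, 6, 12] → torsion [2, 6, 6, 12]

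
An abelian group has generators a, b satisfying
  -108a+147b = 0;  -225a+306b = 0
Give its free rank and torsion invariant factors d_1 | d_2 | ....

rank_ℚ(R)=2; free=2−2=0
SNF(R) diag = [3, 9] → torsion [3, 9]

Answer: M ≅ ℤ/3 ⊕ ℤ/9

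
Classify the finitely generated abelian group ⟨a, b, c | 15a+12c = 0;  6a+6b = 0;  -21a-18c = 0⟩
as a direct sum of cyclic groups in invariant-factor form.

rank_ℚ(R)=3; free=3−3=0
SNF(R) diag = [3, 6, 6] → torsion [3, 6, 6]

Answer: M ≅ ℤ/3 ⊕ ℤ/6 ⊕ ℤ/6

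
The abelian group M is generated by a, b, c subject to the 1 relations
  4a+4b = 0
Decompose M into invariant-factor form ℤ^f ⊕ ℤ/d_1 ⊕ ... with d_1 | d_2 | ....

rank_ℚ(R)=1; free=3−1=2
SNF(R) diag = [4] → torsion [4]

Answer: M ≅ ℤ^2 ⊕ ℤ/4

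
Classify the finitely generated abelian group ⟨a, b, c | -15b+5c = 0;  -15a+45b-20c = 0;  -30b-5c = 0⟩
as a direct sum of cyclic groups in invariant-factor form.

Answer: M ≅ ℤ/5 ⊕ ℤ/15 ⊕ ℤ/45

Derivation:
rank_ℚ(R)=3; free=3−3=0
SNF(R) diag = [5, 15, 45] → torsion [5, 15, 45]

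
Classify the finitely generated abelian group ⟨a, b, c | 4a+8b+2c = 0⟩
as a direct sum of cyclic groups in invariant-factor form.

rank_ℚ(R)=1; free=3−1=2
SNF(R) diag = [2] → torsion [2]

Answer: M ≅ ℤ^2 ⊕ ℤ/2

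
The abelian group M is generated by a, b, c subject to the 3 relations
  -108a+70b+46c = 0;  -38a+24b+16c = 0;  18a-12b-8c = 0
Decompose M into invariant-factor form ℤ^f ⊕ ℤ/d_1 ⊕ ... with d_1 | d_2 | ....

rank_ℚ(R)=3; free=3−3=0
SNF(R) diag = [2, 2, 4] → torsion [2, 2, 4]

Answer: M ≅ ℤ/2 ⊕ ℤ/2 ⊕ ℤ/4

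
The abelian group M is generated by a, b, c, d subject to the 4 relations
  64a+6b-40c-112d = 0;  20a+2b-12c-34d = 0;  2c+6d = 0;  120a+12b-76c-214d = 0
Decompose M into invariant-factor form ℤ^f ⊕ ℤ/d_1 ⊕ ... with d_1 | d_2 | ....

rank_ℚ(R)=4; free=4−4=0
SNF(R) diag = [2, 2, 2, 4] → torsion [2, 2, 2, 4]

Answer: M ≅ ℤ/2 ⊕ ℤ/2 ⊕ ℤ/2 ⊕ ℤ/4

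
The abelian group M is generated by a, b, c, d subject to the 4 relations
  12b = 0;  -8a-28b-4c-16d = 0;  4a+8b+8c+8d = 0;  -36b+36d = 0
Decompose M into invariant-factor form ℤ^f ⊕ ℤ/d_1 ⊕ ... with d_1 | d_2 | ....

Answer: M ≅ ℤ/4 ⊕ ℤ/12 ⊕ ℤ/12 ⊕ ℤ/36

Derivation:
rank_ℚ(R)=4; free=4−4=0
SNF(R) diag = [4, 12, 12, 36] → torsion [4, 12, 12, 36]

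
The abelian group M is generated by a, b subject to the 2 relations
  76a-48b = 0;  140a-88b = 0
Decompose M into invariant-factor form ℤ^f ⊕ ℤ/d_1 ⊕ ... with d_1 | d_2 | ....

Answer: M ≅ ℤ/4 ⊕ ℤ/8

Derivation:
rank_ℚ(R)=2; free=2−2=0
SNF(R) diag = [4, 8] → torsion [4, 8]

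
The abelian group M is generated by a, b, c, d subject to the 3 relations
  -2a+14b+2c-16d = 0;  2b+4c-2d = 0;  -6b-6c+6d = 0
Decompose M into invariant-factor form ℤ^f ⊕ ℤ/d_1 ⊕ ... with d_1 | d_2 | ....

rank_ℚ(R)=3; free=4−3=1
SNF(R) diag = [2, 2, 6] → torsion [2, 2, 6]

Answer: M ≅ ℤ^1 ⊕ ℤ/2 ⊕ ℤ/2 ⊕ ℤ/6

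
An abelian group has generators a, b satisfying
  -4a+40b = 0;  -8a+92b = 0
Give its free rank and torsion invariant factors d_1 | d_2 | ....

rank_ℚ(R)=2; free=2−2=0
SNF(R) diag = [4, 12] → torsion [4, 12]

Answer: M ≅ ℤ/4 ⊕ ℤ/12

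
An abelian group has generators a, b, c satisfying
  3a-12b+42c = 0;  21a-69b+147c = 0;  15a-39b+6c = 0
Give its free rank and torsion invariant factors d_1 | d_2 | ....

Answer: M ≅ ℤ/3 ⊕ ℤ/3 ⊕ ℤ/9

Derivation:
rank_ℚ(R)=3; free=3−3=0
SNF(R) diag = [3, 3, 9] → torsion [3, 3, 9]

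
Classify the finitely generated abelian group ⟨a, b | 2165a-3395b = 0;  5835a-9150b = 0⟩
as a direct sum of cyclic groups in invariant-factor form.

Answer: M ≅ ℤ/5 ⊕ ℤ/15

Derivation:
rank_ℚ(R)=2; free=2−2=0
SNF(R) diag = [5, 15] → torsion [5, 15]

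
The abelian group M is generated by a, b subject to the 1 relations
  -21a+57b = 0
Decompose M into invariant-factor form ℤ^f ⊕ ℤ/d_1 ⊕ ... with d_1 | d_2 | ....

Answer: M ≅ ℤ^1 ⊕ ℤ/3

Derivation:
rank_ℚ(R)=1; free=2−1=1
SNF(R) diag = [3] → torsion [3]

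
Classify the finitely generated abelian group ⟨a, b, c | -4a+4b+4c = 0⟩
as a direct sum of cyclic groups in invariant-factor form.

rank_ℚ(R)=1; free=3−1=2
SNF(R) diag = [4] → torsion [4]

Answer: M ≅ ℤ^2 ⊕ ℤ/4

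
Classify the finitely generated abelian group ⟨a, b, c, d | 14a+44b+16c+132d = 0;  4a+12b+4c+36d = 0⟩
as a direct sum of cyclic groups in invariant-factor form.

Answer: M ≅ ℤ^2 ⊕ ℤ/2 ⊕ ℤ/4

Derivation:
rank_ℚ(R)=2; free=4−2=2
SNF(R) diag = [2, 4] → torsion [2, 4]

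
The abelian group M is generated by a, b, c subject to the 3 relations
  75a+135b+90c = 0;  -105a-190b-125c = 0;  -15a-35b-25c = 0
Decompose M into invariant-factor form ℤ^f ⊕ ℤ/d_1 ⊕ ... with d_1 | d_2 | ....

rank_ℚ(R)=3; free=3−3=0
SNF(R) diag = [5, 15, 15] → torsion [5, 15, 15]

Answer: M ≅ ℤ/5 ⊕ ℤ/15 ⊕ ℤ/15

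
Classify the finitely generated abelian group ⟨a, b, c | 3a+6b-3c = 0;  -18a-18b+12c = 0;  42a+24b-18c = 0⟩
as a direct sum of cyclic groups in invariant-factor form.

Answer: M ≅ ℤ/3 ⊕ ℤ/6 ⊕ ℤ/12

Derivation:
rank_ℚ(R)=3; free=3−3=0
SNF(R) diag = [3, 6, 12] → torsion [3, 6, 12]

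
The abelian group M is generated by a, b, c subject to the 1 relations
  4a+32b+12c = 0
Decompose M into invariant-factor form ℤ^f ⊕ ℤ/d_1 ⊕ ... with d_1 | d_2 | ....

rank_ℚ(R)=1; free=3−1=2
SNF(R) diag = [4] → torsion [4]

Answer: M ≅ ℤ^2 ⊕ ℤ/4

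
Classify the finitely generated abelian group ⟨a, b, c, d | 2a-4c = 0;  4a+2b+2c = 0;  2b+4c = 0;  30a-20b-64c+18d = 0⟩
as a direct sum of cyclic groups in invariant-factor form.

rank_ℚ(R)=4; free=4−4=0
SNF(R) diag = [2, 2, 6, 18] → torsion [2, 2, 6, 18]

Answer: M ≅ ℤ/2 ⊕ ℤ/2 ⊕ ℤ/6 ⊕ ℤ/18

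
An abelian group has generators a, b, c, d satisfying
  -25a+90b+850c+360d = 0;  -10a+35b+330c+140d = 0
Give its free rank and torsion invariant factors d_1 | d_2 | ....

rank_ℚ(R)=2; free=4−2=2
SNF(R) diag = [5, 5] → torsion [5, 5]

Answer: M ≅ ℤ^2 ⊕ ℤ/5 ⊕ ℤ/5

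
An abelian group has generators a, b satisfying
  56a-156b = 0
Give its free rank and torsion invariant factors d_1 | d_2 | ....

rank_ℚ(R)=1; free=2−1=1
SNF(R) diag = [4] → torsion [4]

Answer: M ≅ ℤ^1 ⊕ ℤ/4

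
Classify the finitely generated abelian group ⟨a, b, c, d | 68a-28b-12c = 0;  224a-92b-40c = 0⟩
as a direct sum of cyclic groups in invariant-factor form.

Answer: M ≅ ℤ^2 ⊕ ℤ/4 ⊕ ℤ/4

Derivation:
rank_ℚ(R)=2; free=4−2=2
SNF(R) diag = [4, 4] → torsion [4, 4]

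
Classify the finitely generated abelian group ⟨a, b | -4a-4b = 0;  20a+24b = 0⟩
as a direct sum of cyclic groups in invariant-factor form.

Answer: M ≅ ℤ/4 ⊕ ℤ/4

Derivation:
rank_ℚ(R)=2; free=2−2=0
SNF(R) diag = [4, 4] → torsion [4, 4]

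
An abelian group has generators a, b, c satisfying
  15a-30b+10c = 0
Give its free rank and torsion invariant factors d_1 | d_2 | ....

Answer: M ≅ ℤ^2 ⊕ ℤ/5

Derivation:
rank_ℚ(R)=1; free=3−1=2
SNF(R) diag = [5] → torsion [5]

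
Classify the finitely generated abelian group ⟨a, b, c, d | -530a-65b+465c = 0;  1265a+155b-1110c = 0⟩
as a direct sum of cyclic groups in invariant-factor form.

Answer: M ≅ ℤ^2 ⊕ ℤ/5 ⊕ ℤ/15

Derivation:
rank_ℚ(R)=2; free=4−2=2
SNF(R) diag = [5, 15] → torsion [5, 15]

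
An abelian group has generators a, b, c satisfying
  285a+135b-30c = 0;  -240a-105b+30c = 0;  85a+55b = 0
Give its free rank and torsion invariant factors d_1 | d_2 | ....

rank_ℚ(R)=3; free=3−3=0
SNF(R) diag = [5, 15, 30] → torsion [5, 15, 30]

Answer: M ≅ ℤ/5 ⊕ ℤ/15 ⊕ ℤ/30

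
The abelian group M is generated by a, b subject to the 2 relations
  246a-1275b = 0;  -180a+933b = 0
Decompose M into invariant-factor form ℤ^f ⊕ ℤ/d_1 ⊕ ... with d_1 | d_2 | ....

Answer: M ≅ ℤ/3 ⊕ ℤ/6

Derivation:
rank_ℚ(R)=2; free=2−2=0
SNF(R) diag = [3, 6] → torsion [3, 6]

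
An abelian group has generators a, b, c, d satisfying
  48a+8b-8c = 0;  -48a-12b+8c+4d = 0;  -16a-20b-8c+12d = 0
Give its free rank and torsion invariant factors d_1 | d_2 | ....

Answer: M ≅ ℤ^1 ⊕ ℤ/4 ⊕ ℤ/8 ⊕ ℤ/16

Derivation:
rank_ℚ(R)=3; free=4−3=1
SNF(R) diag = [4, 8, 16] → torsion [4, 8, 16]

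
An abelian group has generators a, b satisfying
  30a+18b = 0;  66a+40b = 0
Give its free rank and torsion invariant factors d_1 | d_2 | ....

rank_ℚ(R)=2; free=2−2=0
SNF(R) diag = [2, 6] → torsion [2, 6]

Answer: M ≅ ℤ/2 ⊕ ℤ/6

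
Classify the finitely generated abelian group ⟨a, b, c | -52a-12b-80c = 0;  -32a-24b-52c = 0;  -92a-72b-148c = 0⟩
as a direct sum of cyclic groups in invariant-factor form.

rank_ℚ(R)=3; free=3−3=0
SNF(R) diag = [4, 12, 36] → torsion [4, 12, 36]

Answer: M ≅ ℤ/4 ⊕ ℤ/12 ⊕ ℤ/36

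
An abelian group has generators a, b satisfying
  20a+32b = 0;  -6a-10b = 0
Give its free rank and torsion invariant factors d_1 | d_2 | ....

rank_ℚ(R)=2; free=2−2=0
SNF(R) diag = [2, 4] → torsion [2, 4]

Answer: M ≅ ℤ/2 ⊕ ℤ/4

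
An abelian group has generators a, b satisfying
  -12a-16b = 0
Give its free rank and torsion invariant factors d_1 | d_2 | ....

rank_ℚ(R)=1; free=2−1=1
SNF(R) diag = [4] → torsion [4]

Answer: M ≅ ℤ^1 ⊕ ℤ/4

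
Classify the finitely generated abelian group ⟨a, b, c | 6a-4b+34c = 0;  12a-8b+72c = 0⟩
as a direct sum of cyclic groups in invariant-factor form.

Answer: M ≅ ℤ^1 ⊕ ℤ/2 ⊕ ℤ/4

Derivation:
rank_ℚ(R)=2; free=3−2=1
SNF(R) diag = [2, 4] → torsion [2, 4]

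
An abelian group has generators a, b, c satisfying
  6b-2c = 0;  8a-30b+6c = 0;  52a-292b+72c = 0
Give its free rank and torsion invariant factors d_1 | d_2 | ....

rank_ℚ(R)=3; free=3−3=0
SNF(R) diag = [2, 4, 4] → torsion [2, 4, 4]

Answer: M ≅ ℤ/2 ⊕ ℤ/4 ⊕ ℤ/4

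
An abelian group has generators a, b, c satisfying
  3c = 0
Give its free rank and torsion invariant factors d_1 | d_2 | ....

Answer: M ≅ ℤ^2 ⊕ ℤ/3

Derivation:
rank_ℚ(R)=1; free=3−1=2
SNF(R) diag = [3] → torsion [3]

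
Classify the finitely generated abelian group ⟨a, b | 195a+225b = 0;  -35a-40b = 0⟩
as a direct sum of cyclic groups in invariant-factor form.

rank_ℚ(R)=2; free=2−2=0
SNF(R) diag = [5, 15] → torsion [5, 15]

Answer: M ≅ ℤ/5 ⊕ ℤ/15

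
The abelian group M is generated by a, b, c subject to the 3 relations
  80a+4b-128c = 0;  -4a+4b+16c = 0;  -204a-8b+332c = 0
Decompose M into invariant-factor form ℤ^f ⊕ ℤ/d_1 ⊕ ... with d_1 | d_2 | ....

rank_ℚ(R)=3; free=3−3=0
SNF(R) diag = [4, 4, 12] → torsion [4, 4, 12]

Answer: M ≅ ℤ/4 ⊕ ℤ/4 ⊕ ℤ/12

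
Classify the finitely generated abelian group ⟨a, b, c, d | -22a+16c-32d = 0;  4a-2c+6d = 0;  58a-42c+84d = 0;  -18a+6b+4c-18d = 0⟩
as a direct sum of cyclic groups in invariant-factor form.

rank_ℚ(R)=4; free=4−4=0
SNF(R) diag = [2, 2, 2, 6] → torsion [2, 2, 2, 6]

Answer: M ≅ ℤ/2 ⊕ ℤ/2 ⊕ ℤ/2 ⊕ ℤ/6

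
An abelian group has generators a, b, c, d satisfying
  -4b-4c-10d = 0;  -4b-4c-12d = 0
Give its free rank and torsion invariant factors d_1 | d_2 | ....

Answer: M ≅ ℤ^2 ⊕ ℤ/2 ⊕ ℤ/4

Derivation:
rank_ℚ(R)=2; free=4−2=2
SNF(R) diag = [2, 4] → torsion [2, 4]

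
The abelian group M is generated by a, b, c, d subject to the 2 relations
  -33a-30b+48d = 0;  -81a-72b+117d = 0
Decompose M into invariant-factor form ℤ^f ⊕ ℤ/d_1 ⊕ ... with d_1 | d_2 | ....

Answer: M ≅ ℤ^2 ⊕ ℤ/3 ⊕ ℤ/9

Derivation:
rank_ℚ(R)=2; free=4−2=2
SNF(R) diag = [3, 9] → torsion [3, 9]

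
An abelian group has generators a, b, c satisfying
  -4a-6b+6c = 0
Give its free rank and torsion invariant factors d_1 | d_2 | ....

Answer: M ≅ ℤ^2 ⊕ ℤ/2

Derivation:
rank_ℚ(R)=1; free=3−1=2
SNF(R) diag = [2] → torsion [2]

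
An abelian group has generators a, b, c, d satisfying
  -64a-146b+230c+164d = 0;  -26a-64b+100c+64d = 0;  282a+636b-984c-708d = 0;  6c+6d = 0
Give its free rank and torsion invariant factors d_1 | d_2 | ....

rank_ℚ(R)=4; free=4−4=0
SNF(R) diag = [2, 6, 6, 12] → torsion [2, 6, 6, 12]

Answer: M ≅ ℤ/2 ⊕ ℤ/6 ⊕ ℤ/6 ⊕ ℤ/12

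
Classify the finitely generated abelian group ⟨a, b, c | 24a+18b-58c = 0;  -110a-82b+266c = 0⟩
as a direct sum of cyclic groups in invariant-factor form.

Answer: M ≅ ℤ^1 ⊕ ℤ/2 ⊕ ℤ/2

Derivation:
rank_ℚ(R)=2; free=3−2=1
SNF(R) diag = [2, 2] → torsion [2, 2]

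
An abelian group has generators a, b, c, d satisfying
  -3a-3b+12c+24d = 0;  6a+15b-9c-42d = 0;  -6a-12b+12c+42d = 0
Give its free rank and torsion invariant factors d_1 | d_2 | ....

rank_ℚ(R)=3; free=4−3=1
SNF(R) diag = [3, 3, 6] → torsion [3, 3, 6]

Answer: M ≅ ℤ^1 ⊕ ℤ/3 ⊕ ℤ/3 ⊕ ℤ/6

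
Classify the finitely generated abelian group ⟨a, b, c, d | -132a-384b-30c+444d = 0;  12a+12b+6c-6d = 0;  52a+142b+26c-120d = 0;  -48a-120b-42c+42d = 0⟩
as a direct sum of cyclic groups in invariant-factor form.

rank_ℚ(R)=4; free=4−4=0
SNF(R) diag = [2, 6, 18, 36] → torsion [2, 6, 18, 36]

Answer: M ≅ ℤ/2 ⊕ ℤ/6 ⊕ ℤ/18 ⊕ ℤ/36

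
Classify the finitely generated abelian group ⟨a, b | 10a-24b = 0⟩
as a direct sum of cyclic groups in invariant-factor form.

Answer: M ≅ ℤ^1 ⊕ ℤ/2

Derivation:
rank_ℚ(R)=1; free=2−1=1
SNF(R) diag = [2] → torsion [2]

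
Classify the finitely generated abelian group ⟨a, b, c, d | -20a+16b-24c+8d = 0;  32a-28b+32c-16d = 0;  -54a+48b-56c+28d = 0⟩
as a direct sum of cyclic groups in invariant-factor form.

rank_ℚ(R)=3; free=4−3=1
SNF(R) diag = [2, 4, 8] → torsion [2, 4, 8]

Answer: M ≅ ℤ^1 ⊕ ℤ/2 ⊕ ℤ/4 ⊕ ℤ/8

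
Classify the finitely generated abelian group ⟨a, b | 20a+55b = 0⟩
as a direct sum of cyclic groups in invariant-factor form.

rank_ℚ(R)=1; free=2−1=1
SNF(R) diag = [5] → torsion [5]

Answer: M ≅ ℤ^1 ⊕ ℤ/5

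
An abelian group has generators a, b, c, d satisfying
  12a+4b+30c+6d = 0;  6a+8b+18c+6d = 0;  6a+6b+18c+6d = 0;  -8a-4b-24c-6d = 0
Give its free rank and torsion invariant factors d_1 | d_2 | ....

rank_ℚ(R)=4; free=4−4=0
SNF(R) diag = [2, 2, 6, 6] → torsion [2, 2, 6, 6]

Answer: M ≅ ℤ/2 ⊕ ℤ/2 ⊕ ℤ/6 ⊕ ℤ/6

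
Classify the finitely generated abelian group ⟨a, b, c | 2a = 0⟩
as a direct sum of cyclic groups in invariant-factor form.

rank_ℚ(R)=1; free=3−1=2
SNF(R) diag = [2] → torsion [2]

Answer: M ≅ ℤ^2 ⊕ ℤ/2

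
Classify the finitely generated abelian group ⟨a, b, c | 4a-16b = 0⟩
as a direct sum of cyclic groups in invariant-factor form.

Answer: M ≅ ℤ^2 ⊕ ℤ/4

Derivation:
rank_ℚ(R)=1; free=3−1=2
SNF(R) diag = [4] → torsion [4]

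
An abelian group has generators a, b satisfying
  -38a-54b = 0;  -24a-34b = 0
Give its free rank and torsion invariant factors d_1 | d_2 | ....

Answer: M ≅ ℤ/2 ⊕ ℤ/2

Derivation:
rank_ℚ(R)=2; free=2−2=0
SNF(R) diag = [2, 2] → torsion [2, 2]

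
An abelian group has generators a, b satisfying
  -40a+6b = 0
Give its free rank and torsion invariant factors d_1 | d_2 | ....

Answer: M ≅ ℤ^1 ⊕ ℤ/2

Derivation:
rank_ℚ(R)=1; free=2−1=1
SNF(R) diag = [2] → torsion [2]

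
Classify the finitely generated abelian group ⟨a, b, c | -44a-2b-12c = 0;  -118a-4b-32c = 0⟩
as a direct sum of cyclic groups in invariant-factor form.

Answer: M ≅ ℤ^1 ⊕ ℤ/2 ⊕ ℤ/2

Derivation:
rank_ℚ(R)=2; free=3−2=1
SNF(R) diag = [2, 2] → torsion [2, 2]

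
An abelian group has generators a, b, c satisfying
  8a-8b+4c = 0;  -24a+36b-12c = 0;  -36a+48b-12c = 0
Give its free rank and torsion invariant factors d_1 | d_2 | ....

Answer: M ≅ ℤ/4 ⊕ ℤ/12 ⊕ ℤ/12

Derivation:
rank_ℚ(R)=3; free=3−3=0
SNF(R) diag = [4, 12, 12] → torsion [4, 12, 12]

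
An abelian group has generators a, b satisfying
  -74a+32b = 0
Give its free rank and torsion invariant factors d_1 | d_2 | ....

Answer: M ≅ ℤ^1 ⊕ ℤ/2

Derivation:
rank_ℚ(R)=1; free=2−1=1
SNF(R) diag = [2] → torsion [2]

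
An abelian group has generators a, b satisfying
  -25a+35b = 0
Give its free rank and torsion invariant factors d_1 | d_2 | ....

Answer: M ≅ ℤ^1 ⊕ ℤ/5

Derivation:
rank_ℚ(R)=1; free=2−1=1
SNF(R) diag = [5] → torsion [5]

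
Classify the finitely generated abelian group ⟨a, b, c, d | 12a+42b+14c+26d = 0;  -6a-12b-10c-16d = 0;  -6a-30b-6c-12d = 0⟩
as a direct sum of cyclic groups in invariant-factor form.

Answer: M ≅ ℤ^1 ⊕ ℤ/2 ⊕ ℤ/6 ⊕ ℤ/18

Derivation:
rank_ℚ(R)=3; free=4−3=1
SNF(R) diag = [2, 6, 18] → torsion [2, 6, 18]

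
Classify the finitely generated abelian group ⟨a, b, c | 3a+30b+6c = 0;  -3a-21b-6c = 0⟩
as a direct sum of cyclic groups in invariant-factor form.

rank_ℚ(R)=2; free=3−2=1
SNF(R) diag = [3, 9] → torsion [3, 9]

Answer: M ≅ ℤ^1 ⊕ ℤ/3 ⊕ ℤ/9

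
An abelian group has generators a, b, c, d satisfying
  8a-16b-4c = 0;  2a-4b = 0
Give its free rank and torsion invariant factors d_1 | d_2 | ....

Answer: M ≅ ℤ^2 ⊕ ℤ/2 ⊕ ℤ/4

Derivation:
rank_ℚ(R)=2; free=4−2=2
SNF(R) diag = [2, 4] → torsion [2, 4]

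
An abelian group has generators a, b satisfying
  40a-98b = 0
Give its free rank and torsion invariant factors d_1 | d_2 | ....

rank_ℚ(R)=1; free=2−1=1
SNF(R) diag = [2] → torsion [2]

Answer: M ≅ ℤ^1 ⊕ ℤ/2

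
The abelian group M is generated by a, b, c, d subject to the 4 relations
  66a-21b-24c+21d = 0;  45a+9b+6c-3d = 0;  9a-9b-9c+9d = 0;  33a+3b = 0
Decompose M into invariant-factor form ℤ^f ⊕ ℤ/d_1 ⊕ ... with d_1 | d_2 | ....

Answer: M ≅ ℤ/3 ⊕ ℤ/3 ⊕ ℤ/9 ⊕ ℤ/27

Derivation:
rank_ℚ(R)=4; free=4−4=0
SNF(R) diag = [3, 3, 9, 27] → torsion [3, 3, 9, 27]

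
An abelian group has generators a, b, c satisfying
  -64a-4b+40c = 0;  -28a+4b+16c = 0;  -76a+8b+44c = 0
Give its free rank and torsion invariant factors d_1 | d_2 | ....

Answer: M ≅ ℤ/4 ⊕ ℤ/4 ⊕ ℤ/4

Derivation:
rank_ℚ(R)=3; free=3−3=0
SNF(R) diag = [4, 4, 4] → torsion [4, 4, 4]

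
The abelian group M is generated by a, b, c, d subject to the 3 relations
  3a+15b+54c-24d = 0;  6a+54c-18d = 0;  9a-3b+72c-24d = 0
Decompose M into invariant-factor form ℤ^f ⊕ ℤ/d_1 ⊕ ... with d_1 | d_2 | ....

Answer: M ≅ ℤ^1 ⊕ ℤ/3 ⊕ ℤ/6 ⊕ ℤ/18

Derivation:
rank_ℚ(R)=3; free=4−3=1
SNF(R) diag = [3, 6, 18] → torsion [3, 6, 18]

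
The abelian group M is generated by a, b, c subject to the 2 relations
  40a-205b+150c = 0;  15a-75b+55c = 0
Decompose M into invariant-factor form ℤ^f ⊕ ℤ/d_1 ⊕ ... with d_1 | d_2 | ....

Answer: M ≅ ℤ^1 ⊕ ℤ/5 ⊕ ℤ/5

Derivation:
rank_ℚ(R)=2; free=3−2=1
SNF(R) diag = [5, 5] → torsion [5, 5]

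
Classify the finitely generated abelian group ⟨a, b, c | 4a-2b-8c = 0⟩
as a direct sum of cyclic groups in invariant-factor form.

Answer: M ≅ ℤ^2 ⊕ ℤ/2

Derivation:
rank_ℚ(R)=1; free=3−1=2
SNF(R) diag = [2] → torsion [2]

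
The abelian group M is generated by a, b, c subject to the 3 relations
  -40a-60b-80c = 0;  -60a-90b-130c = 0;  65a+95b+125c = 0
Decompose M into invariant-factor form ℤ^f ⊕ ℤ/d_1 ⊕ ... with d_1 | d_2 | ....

Answer: M ≅ ℤ/5 ⊕ ℤ/10 ⊕ ℤ/20

Derivation:
rank_ℚ(R)=3; free=3−3=0
SNF(R) diag = [5, 10, 20] → torsion [5, 10, 20]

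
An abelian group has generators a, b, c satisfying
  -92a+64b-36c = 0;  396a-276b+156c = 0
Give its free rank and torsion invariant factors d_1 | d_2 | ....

Answer: M ≅ ℤ^1 ⊕ ℤ/4 ⊕ ℤ/12

Derivation:
rank_ℚ(R)=2; free=3−2=1
SNF(R) diag = [4, 12] → torsion [4, 12]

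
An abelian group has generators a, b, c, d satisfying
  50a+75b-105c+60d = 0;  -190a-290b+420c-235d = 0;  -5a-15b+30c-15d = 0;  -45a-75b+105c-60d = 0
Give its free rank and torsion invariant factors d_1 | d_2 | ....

rank_ℚ(R)=4; free=4−4=0
SNF(R) diag = [5, 5, 15, 15] → torsion [5, 5, 15, 15]

Answer: M ≅ ℤ/5 ⊕ ℤ/5 ⊕ ℤ/15 ⊕ ℤ/15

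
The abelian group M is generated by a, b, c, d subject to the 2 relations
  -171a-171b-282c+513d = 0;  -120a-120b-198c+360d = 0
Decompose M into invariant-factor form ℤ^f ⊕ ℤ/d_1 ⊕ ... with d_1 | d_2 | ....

Answer: M ≅ ℤ^2 ⊕ ℤ/3 ⊕ ℤ/6

Derivation:
rank_ℚ(R)=2; free=4−2=2
SNF(R) diag = [3, 6] → torsion [3, 6]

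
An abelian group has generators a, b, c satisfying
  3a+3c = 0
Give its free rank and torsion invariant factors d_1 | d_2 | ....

Answer: M ≅ ℤ^2 ⊕ ℤ/3

Derivation:
rank_ℚ(R)=1; free=3−1=2
SNF(R) diag = [3] → torsion [3]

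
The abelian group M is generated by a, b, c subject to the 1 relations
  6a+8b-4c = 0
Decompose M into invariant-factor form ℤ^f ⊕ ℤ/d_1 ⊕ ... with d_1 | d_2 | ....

rank_ℚ(R)=1; free=3−1=2
SNF(R) diag = [2] → torsion [2]

Answer: M ≅ ℤ^2 ⊕ ℤ/2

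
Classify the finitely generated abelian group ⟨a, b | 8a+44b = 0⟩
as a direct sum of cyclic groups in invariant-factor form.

rank_ℚ(R)=1; free=2−1=1
SNF(R) diag = [4] → torsion [4]

Answer: M ≅ ℤ^1 ⊕ ℤ/4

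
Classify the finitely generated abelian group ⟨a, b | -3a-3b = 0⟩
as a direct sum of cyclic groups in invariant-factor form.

Answer: M ≅ ℤ^1 ⊕ ℤ/3

Derivation:
rank_ℚ(R)=1; free=2−1=1
SNF(R) diag = [3] → torsion [3]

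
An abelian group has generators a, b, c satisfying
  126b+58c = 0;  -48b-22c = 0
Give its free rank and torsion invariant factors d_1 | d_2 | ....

Answer: M ≅ ℤ^1 ⊕ ℤ/2 ⊕ ℤ/6

Derivation:
rank_ℚ(R)=2; free=3−2=1
SNF(R) diag = [2, 6] → torsion [2, 6]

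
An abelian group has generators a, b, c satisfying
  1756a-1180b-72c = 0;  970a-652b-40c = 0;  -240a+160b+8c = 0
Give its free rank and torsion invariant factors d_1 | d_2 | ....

Answer: M ≅ ℤ/2 ⊕ ℤ/4 ⊕ ℤ/8

Derivation:
rank_ℚ(R)=3; free=3−3=0
SNF(R) diag = [2, 4, 8] → torsion [2, 4, 8]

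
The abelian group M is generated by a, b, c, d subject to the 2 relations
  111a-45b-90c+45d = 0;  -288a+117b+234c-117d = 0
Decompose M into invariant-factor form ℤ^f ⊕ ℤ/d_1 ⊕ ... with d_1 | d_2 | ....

Answer: M ≅ ℤ^2 ⊕ ℤ/3 ⊕ ℤ/9

Derivation:
rank_ℚ(R)=2; free=4−2=2
SNF(R) diag = [3, 9] → torsion [3, 9]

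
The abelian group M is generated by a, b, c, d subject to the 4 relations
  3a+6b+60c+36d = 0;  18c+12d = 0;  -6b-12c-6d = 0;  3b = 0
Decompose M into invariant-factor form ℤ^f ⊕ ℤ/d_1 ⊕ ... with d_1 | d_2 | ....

Answer: M ≅ ℤ/3 ⊕ ℤ/3 ⊕ ℤ/6 ⊕ ℤ/6

Derivation:
rank_ℚ(R)=4; free=4−4=0
SNF(R) diag = [3, 3, 6, 6] → torsion [3, 3, 6, 6]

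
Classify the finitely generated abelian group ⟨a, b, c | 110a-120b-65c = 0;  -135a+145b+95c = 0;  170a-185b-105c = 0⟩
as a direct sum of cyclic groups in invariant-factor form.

rank_ℚ(R)=3; free=3−3=0
SNF(R) diag = [5, 5, 15] → torsion [5, 5, 15]

Answer: M ≅ ℤ/5 ⊕ ℤ/5 ⊕ ℤ/15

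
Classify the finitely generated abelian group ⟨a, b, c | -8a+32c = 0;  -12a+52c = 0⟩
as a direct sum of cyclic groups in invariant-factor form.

Answer: M ≅ ℤ^1 ⊕ ℤ/4 ⊕ ℤ/8

Derivation:
rank_ℚ(R)=2; free=3−2=1
SNF(R) diag = [4, 8] → torsion [4, 8]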